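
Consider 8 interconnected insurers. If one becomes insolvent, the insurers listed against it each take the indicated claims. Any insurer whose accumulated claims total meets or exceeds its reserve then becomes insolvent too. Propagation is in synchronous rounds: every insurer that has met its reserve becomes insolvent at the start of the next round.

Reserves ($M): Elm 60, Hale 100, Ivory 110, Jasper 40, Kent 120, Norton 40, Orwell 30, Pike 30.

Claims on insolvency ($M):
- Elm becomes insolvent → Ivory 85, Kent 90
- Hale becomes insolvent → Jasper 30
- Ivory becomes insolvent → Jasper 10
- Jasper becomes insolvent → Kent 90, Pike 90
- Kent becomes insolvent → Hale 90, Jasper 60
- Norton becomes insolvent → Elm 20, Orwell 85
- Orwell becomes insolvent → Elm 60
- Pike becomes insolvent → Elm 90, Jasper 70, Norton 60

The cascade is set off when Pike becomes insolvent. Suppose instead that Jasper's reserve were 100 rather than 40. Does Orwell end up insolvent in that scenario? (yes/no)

With Jasper's reserve at 100:
Round 1 — Pike becomes insolvent (initial).
  Elm: +90 → 90 ≥ 60
  Jasper: +70 → 70 < 100
  Norton: +60 → 60 ≥ 40
Round 2 — Elm, Norton become insolvent.
  Ivory: +85 → 85 < 110
  Kent: +90 → 90 < 120
  Orwell: +85 → 85 ≥ 30
Round 3 — Orwell becomes insolvent.
No further insolvencies.

yes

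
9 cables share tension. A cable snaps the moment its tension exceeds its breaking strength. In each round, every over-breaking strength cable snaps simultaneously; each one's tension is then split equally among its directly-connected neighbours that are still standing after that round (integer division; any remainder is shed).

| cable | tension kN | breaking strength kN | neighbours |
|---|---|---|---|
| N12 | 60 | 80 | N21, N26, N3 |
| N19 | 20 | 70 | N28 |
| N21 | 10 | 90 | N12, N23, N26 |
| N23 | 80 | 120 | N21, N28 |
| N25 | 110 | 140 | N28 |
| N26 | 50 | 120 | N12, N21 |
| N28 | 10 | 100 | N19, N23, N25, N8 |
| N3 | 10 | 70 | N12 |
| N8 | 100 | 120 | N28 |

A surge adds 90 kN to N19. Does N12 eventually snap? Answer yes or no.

no

Round 1 — N19 at 110 > 70. N19 snaps.
  N19 sheds 110 kN to N28: 110 each.
    N28: 10+110 = 120 > 100
Round 2 — N28 snaps.
  N28 sheds 120 kN to N23, N25, N8: 40 each.
    N23: 80+40 = 120 ≤ 120
    N25: 110+40 = 150 > 140
    N8: 100+40 = 140 > 120
Round 3 — N25, N8 snap.
  N25 sheds 150 kN: no online neighbours, lost.
  N8 sheds 140 kN: no online neighbours, lost.
No further breaks.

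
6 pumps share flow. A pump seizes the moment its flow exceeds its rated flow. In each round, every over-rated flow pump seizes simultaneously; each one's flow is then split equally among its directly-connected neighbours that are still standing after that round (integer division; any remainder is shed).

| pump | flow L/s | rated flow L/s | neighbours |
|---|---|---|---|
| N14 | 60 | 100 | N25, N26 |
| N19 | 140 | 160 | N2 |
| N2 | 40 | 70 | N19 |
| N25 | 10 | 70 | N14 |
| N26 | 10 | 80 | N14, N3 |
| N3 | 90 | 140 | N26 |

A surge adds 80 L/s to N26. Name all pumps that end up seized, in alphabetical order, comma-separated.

Round 1 — N26 at 90 > 80. N26 seizes.
  N26 sheds 90 L/s to N14, N3: 45 each.
    N14: 60+45 = 105 > 100
    N3: 90+45 = 135 ≤ 140
Round 2 — N14 seizes.
  N14 sheds 105 L/s to N25: 105 each.
    N25: 10+105 = 115 > 70
Round 3 — N25 seizes.
  N25 sheds 115 L/s: no online neighbours, lost.
No further seizures.

N14, N25, N26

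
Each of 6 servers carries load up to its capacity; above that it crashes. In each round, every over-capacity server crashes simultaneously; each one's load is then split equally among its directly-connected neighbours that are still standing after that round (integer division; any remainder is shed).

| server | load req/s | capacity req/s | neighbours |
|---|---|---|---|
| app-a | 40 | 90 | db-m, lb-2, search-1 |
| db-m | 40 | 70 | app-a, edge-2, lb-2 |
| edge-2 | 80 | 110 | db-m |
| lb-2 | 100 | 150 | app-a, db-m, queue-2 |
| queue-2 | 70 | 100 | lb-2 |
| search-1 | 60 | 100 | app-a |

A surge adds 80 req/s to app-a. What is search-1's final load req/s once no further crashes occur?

100

Round 1 — app-a at 120 > 90. app-a crashes.
  app-a sheds 120 req/s to db-m, lb-2, search-1: 40 each.
    db-m: 40+40 = 80 > 70
    lb-2: 100+40 = 140 ≤ 150
    search-1: 60+40 = 100 ≤ 100
Round 2 — db-m crashes.
  db-m sheds 80 req/s to edge-2, lb-2: 40 each.
    edge-2: 80+40 = 120 > 110
    lb-2: 140+40 = 180 > 150
Round 3 — edge-2, lb-2 crash.
  edge-2 sheds 120 req/s: no online neighbours, lost.
  lb-2 sheds 180 req/s to queue-2: 180 each.
    queue-2: 70+180 = 250 > 100
Round 4 — queue-2 crashes.
  queue-2 sheds 250 req/s: no online neighbours, lost.
No further crashes.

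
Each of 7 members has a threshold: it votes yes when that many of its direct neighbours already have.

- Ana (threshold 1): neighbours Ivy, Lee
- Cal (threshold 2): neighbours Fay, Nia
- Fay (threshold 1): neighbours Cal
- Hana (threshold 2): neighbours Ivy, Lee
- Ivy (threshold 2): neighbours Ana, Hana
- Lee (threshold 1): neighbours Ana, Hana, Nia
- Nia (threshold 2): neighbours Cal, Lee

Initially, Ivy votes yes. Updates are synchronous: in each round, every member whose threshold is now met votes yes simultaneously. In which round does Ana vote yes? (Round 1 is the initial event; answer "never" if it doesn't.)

Round 1 — Ivy votes yes (initial).
Round 2 — checking thresholds:
  Ana: 1 of 2 neighbours ≥ 1, votes yes.
  Hana: 1 of 2 neighbours < 2, not yet.
Round 3 — checking thresholds:
  Hana: 1 of 2 neighbours < 2, not yet.
  Lee: 1 of 3 neighbours ≥ 1, votes yes.
Round 4 — checking thresholds:
  Hana: 2 of 2 neighbours ≥ 2, votes yes.
  Nia: 1 of 2 neighbours < 2, not yet.
Round 5 — no new yes votes; cascade stops.

2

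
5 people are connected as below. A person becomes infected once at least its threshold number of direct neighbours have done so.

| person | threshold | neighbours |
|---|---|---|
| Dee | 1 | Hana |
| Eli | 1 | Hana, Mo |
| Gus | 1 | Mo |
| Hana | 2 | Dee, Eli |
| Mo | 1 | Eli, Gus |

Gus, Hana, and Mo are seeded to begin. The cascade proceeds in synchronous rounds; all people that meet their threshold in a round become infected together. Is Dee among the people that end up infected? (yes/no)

yes

Round 1 — Gus, Hana, Mo become infected (initial).
Round 2 — checking thresholds:
  Dee: 1 of 1 neighbours ≥ 1, becomes infected.
  Eli: 2 of 2 neighbours ≥ 1, becomes infected.
Round 3 — no new infections; cascade stops.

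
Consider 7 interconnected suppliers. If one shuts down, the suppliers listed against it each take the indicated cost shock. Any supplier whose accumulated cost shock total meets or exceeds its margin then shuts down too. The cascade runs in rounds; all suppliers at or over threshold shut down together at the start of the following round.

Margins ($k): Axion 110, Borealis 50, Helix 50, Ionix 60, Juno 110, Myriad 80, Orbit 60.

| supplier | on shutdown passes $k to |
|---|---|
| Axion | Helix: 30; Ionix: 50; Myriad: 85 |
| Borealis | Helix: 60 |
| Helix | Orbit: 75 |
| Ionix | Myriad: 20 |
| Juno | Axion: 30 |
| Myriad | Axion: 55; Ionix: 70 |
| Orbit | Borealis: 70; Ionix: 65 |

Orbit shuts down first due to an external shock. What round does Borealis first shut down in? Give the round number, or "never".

Round 1 — Orbit shuts down (initial).
  Borealis: +70 → 70 ≥ 50
  Ionix: +65 → 65 ≥ 60
Round 2 — Borealis, Ionix shut down.
  Helix: +60 → 60 ≥ 50
  Myriad: +20 → 20 < 80
Round 3 — Helix shuts down.
No further shutdowns.

2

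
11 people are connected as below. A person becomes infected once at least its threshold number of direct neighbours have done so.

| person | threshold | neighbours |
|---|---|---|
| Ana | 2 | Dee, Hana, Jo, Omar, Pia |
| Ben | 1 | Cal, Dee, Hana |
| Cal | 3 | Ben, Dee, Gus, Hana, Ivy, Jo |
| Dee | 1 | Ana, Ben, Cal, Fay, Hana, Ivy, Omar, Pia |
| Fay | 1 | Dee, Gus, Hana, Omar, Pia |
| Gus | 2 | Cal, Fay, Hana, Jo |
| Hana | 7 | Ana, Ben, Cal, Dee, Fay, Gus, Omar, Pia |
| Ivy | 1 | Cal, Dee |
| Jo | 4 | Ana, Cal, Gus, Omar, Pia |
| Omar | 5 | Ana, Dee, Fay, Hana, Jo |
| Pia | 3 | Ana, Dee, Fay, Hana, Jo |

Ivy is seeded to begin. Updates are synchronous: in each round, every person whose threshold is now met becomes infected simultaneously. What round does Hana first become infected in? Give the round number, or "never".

never

Round 1 — Ivy becomes infected (initial).
Round 2 — checking thresholds:
  Cal: 1 of 6 neighbours < 3, not yet.
  Dee: 1 of 8 neighbours ≥ 1, becomes infected.
Round 3 — checking thresholds:
  Ana: 1 of 5 neighbours < 2, not yet.
  Ben: 1 of 3 neighbours ≥ 1, becomes infected.
  Cal: 2 of 6 neighbours < 3, not yet.
  Fay: 1 of 5 neighbours ≥ 1, becomes infected.
  Hana: 1 of 8 neighbours < 7, not yet.
  Omar: 1 of 5 neighbours < 5, not yet.
  Pia: 1 of 5 neighbours < 3, not yet.
Round 4 — checking thresholds:
  Ana: 1 of 5 neighbours < 2, not yet.
  Cal: 3 of 6 neighbours ≥ 3, becomes infected.
  Gus: 1 of 4 neighbours < 2, not yet.
  Hana: 3 of 8 neighbours < 7, not yet.
  Omar: 2 of 5 neighbours < 5, not yet.
  Pia: 2 of 5 neighbours < 3, not yet.
Round 5 — checking thresholds:
  Ana: 1 of 5 neighbours < 2, not yet.
  Gus: 2 of 4 neighbours ≥ 2, becomes infected.
  Hana: 4 of 8 neighbours < 7, not yet.
  Jo: 1 of 5 neighbours < 4, not yet.
  Omar: 2 of 5 neighbours < 5, not yet.
  Pia: 2 of 5 neighbours < 3, not yet.
Round 6 — no new infections; cascade stops.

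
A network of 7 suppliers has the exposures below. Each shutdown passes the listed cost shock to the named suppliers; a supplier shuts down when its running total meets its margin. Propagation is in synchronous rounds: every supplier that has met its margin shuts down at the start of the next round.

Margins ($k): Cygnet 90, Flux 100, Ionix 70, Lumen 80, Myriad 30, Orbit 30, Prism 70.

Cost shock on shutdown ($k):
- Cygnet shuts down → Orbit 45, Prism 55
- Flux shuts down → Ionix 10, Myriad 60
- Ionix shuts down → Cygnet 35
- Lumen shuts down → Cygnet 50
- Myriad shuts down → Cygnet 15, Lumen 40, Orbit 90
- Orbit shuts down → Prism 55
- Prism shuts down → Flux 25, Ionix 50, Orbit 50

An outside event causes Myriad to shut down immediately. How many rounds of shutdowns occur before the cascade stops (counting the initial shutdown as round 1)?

Round 1 — Myriad shuts down (initial).
  Cygnet: +15 → 15 < 90
  Lumen: +40 → 40 < 80
  Orbit: +90 → 90 ≥ 30
Round 2 — Orbit shuts down.
  Prism: +55 → 55 < 70
No further shutdowns.

2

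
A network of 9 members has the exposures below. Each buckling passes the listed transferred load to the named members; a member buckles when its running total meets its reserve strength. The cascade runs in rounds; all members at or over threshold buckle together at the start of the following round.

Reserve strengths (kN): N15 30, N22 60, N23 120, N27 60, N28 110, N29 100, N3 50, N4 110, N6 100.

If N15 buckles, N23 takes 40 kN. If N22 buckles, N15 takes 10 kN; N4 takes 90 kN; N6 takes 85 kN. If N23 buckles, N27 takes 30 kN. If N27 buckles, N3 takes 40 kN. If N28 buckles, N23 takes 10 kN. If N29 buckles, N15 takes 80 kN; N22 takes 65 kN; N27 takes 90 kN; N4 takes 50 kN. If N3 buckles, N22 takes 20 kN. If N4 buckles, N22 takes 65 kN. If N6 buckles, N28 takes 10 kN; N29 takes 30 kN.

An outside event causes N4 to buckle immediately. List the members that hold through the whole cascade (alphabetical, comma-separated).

N15, N23, N27, N28, N29, N3, N6

Round 1 — N4 buckles (initial).
  N22: +65 → 65 ≥ 60
Round 2 — N22 buckles.
  N15: +10 → 10 < 30
  N6: +85 → 85 < 100
No further bucklings.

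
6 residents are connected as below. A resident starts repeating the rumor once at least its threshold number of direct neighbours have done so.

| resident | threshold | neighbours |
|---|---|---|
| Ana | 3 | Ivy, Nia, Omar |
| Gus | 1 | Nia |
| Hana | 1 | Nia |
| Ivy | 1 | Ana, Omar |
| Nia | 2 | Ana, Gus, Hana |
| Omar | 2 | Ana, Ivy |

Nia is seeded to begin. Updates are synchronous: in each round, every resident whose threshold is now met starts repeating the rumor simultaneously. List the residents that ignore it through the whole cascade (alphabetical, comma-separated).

Round 1 — Nia starts repeating the rumor (initial).
Round 2 — checking thresholds:
  Ana: 1 of 3 neighbours < 3, holds.
  Gus: 1 of 1 neighbours ≥ 1, starts repeating the rumor.
  Hana: 1 of 1 neighbours ≥ 1, starts repeating the rumor.
Round 3 — no new spreads; cascade stops.

Ana, Ivy, Omar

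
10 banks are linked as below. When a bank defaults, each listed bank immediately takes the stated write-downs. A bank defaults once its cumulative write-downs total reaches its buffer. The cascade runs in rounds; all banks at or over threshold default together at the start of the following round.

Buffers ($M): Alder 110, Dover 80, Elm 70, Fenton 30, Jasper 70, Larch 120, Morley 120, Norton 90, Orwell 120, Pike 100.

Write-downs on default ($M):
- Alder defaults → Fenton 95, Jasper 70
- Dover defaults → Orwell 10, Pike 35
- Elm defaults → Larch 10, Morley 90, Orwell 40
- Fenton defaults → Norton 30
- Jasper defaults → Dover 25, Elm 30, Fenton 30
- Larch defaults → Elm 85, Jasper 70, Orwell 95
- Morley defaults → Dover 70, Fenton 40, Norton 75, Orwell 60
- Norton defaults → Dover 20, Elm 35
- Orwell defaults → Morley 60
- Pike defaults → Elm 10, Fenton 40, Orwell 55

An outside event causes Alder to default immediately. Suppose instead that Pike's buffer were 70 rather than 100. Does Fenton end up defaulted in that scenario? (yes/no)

yes

With Pike's buffer at 70:
Round 1 — Alder defaults (initial).
  Fenton: +95 → 95 ≥ 30
  Jasper: +70 → 70 ≥ 70
Round 2 — Fenton, Jasper default.
  Dover: +25 → 25 < 80
  Elm: +30 → 30 < 70
  Norton: +30 → 30 < 90
No further defaults.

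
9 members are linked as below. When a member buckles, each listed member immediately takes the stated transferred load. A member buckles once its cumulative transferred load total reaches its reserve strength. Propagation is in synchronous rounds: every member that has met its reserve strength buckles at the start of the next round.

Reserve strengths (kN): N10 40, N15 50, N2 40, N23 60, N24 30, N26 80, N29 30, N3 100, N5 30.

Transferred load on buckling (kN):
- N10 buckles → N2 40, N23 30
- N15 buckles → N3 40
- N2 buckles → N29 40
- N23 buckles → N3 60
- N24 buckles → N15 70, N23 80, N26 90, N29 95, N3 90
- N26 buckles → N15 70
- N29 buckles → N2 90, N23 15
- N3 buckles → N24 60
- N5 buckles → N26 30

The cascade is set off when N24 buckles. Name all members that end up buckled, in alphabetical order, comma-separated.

N15, N2, N23, N24, N26, N29, N3

Round 1 — N24 buckles (initial).
  N15: +70 → 70 ≥ 50
  N23: +80 → 80 ≥ 60
  N26: +90 → 90 ≥ 80
  N29: +95 → 95 ≥ 30
  N3: +90 → 90 < 100
Round 2 — N15, N23, N26, N29 buckle.
  N2: +90 → 90 ≥ 40
  N3: +40+60 → 190 ≥ 100
Round 3 — N2, N3 buckle.
No further bucklings.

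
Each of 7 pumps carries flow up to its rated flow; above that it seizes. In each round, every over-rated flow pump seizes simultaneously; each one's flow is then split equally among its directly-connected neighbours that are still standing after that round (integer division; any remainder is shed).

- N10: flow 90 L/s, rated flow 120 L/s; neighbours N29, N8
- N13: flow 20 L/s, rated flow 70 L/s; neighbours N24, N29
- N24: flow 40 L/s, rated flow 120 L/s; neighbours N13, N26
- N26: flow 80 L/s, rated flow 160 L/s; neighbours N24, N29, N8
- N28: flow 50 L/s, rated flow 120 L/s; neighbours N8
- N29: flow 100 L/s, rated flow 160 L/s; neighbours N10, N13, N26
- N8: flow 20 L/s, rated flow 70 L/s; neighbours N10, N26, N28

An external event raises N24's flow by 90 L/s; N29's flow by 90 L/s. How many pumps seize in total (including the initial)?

7

Round 1 — N24 at 130 > 120; N29 at 190 > 160. N24, N29 seize.
  N24 sheds 130 L/s to N13, N26: 65 each.
    N13: 20+65 = 85 > 70
    N26: 80+65 = 145 ≤ 160
  N29 sheds 190 L/s to N10, N13, N26: 63 each (1 lost).
    N10: 90+63 = 153 > 120
    N13: 85+63 = 148 > 70
    N26: 145+63 = 208 > 160
Round 2 — N10, N13, N26 seize.
  N10 sheds 153 L/s to N8: 153 each.
    N8: 20+153 = 173 > 70
  N13 sheds 148 L/s: no online neighbours, lost.
  N26 sheds 208 L/s to N8: 208 each.
    N8: 173+208 = 381 > 70
Round 3 — N8 seizes.
  N8 sheds 381 L/s to N28: 381 each.
    N28: 50+381 = 431 > 120
Round 4 — N28 seizes.
  N28 sheds 431 L/s: no online neighbours, lost.
No further seizures.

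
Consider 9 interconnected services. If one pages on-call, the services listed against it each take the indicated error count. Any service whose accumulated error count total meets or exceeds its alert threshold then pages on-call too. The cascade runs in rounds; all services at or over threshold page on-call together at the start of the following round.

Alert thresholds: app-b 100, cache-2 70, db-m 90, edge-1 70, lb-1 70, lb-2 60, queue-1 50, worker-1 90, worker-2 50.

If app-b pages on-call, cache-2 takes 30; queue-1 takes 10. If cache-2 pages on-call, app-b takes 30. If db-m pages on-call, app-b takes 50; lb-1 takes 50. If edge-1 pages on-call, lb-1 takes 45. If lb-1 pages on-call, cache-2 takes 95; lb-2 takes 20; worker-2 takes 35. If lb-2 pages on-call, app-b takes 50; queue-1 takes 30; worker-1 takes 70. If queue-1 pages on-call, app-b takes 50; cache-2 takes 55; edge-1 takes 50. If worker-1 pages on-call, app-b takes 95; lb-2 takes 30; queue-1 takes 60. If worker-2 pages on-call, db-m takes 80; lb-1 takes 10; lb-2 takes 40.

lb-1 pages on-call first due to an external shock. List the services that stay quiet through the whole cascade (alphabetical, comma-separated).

Round 1 — lb-1 pages on-call (initial).
  cache-2: +95 → 95 ≥ 70
  lb-2: +20 → 20 < 60
  worker-2: +35 → 35 < 50
Round 2 — cache-2 pages on-call.
  app-b: +30 → 30 < 100
No further pages.

app-b, db-m, edge-1, lb-2, queue-1, worker-1, worker-2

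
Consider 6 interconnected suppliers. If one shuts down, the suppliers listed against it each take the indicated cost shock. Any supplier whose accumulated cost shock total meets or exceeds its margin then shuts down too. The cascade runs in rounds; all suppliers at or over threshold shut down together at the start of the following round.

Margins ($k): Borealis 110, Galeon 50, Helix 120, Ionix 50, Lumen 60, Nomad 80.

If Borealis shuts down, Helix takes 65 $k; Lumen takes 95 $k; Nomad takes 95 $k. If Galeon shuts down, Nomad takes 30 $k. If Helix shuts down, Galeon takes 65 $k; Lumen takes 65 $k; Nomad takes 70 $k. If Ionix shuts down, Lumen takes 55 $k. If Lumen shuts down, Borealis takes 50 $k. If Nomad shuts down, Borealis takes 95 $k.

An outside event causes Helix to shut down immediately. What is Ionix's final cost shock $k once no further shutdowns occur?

Round 1 — Helix shuts down (initial).
  Galeon: +65 → 65 ≥ 50
  Lumen: +65 → 65 ≥ 60
  Nomad: +70 → 70 < 80
Round 2 — Galeon, Lumen shut down.
  Borealis: +50 → 50 < 110
  Nomad: +30 → 100 ≥ 80
Round 3 — Nomad shuts down.
  Borealis: +95 → 145 ≥ 110
Round 4 — Borealis shuts down.
No further shutdowns.

0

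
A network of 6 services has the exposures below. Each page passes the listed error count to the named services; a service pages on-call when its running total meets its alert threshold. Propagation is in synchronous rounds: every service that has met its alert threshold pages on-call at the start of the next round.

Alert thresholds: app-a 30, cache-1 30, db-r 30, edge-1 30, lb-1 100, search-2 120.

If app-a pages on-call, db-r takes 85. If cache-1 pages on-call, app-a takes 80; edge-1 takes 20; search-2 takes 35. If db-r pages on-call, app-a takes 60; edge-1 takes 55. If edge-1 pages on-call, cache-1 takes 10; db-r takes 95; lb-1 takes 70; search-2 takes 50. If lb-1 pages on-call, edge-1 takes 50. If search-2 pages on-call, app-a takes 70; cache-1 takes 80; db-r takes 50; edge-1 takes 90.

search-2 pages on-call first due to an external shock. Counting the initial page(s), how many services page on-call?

5

Round 1 — search-2 pages on-call (initial).
  app-a: +70 → 70 ≥ 30
  cache-1: +80 → 80 ≥ 30
  db-r: +50 → 50 ≥ 30
  edge-1: +90 → 90 ≥ 30
Round 2 — app-a, cache-1, db-r, edge-1 page on-call.
  lb-1: +70 → 70 < 100
No further pages.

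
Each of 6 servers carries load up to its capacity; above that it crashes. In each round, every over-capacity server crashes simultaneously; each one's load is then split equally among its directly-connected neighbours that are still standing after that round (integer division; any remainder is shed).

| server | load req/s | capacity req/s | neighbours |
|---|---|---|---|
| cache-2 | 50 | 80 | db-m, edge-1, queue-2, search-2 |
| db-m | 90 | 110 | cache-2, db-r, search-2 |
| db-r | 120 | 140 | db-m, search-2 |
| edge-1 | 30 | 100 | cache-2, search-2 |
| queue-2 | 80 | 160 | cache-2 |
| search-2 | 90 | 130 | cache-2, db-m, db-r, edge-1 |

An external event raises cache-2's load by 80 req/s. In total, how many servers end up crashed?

Round 1 — cache-2 at 130 > 80. cache-2 crashes.
  cache-2 sheds 130 req/s to db-m, edge-1, queue-2, search-2: 32 each (2 lost).
    db-m: 90+32 = 122 > 110
    edge-1: 30+32 = 62 ≤ 100
    queue-2: 80+32 = 112 ≤ 160
    search-2: 90+32 = 122 ≤ 130
Round 2 — db-m crashes.
  db-m sheds 122 req/s to db-r, search-2: 61 each.
    db-r: 120+61 = 181 > 140
    search-2: 122+61 = 183 > 130
Round 3 — db-r, search-2 crash.
  db-r sheds 181 req/s: no online neighbours, lost.
  search-2 sheds 183 req/s to edge-1: 183 each.
    edge-1: 62+183 = 245 > 100
Round 4 — edge-1 crashes.
  edge-1 sheds 245 req/s: no online neighbours, lost.
No further crashes.

5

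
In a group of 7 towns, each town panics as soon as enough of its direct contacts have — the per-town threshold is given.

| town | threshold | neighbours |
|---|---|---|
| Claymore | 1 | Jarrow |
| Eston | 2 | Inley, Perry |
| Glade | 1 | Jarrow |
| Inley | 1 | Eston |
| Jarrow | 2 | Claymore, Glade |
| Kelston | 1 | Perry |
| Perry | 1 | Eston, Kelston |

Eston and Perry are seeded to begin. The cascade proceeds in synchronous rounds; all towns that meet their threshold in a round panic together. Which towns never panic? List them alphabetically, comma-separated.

Round 1 — Eston, Perry panic (initial).
Round 2 — checking thresholds:
  Inley: 1 of 1 neighbours ≥ 1, panics.
  Kelston: 1 of 1 neighbours ≥ 1, panics.
Round 3 — no new panics; cascade stops.

Claymore, Glade, Jarrow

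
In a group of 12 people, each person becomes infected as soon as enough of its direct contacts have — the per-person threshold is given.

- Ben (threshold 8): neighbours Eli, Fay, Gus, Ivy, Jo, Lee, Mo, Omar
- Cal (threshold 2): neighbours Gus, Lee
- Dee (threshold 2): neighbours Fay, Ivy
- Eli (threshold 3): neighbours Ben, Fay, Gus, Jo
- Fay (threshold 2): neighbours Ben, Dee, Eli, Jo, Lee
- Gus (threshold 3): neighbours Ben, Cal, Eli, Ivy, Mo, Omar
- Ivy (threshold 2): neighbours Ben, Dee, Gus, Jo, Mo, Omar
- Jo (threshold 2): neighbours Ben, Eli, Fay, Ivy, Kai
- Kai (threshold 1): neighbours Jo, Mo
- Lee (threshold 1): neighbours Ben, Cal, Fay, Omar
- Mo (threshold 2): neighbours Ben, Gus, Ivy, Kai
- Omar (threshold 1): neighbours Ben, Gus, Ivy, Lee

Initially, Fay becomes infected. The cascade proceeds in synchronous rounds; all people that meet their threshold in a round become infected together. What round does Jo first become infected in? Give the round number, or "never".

never

Round 1 — Fay becomes infected (initial).
Round 2 — checking thresholds:
  Ben: 1 of 8 neighbours < 8, below threshold.
  Dee: 1 of 2 neighbours < 2, below threshold.
  Eli: 1 of 4 neighbours < 3, below threshold.
  Jo: 1 of 5 neighbours < 2, below threshold.
  Lee: 1 of 4 neighbours ≥ 1, becomes infected.
Round 3 — checking thresholds:
  Ben: 2 of 8 neighbours < 8, below threshold.
  Cal: 1 of 2 neighbours < 2, below threshold.
  Dee: 1 of 2 neighbours < 2, below threshold.
  Eli: 1 of 4 neighbours < 3, below threshold.
  Jo: 1 of 5 neighbours < 2, below threshold.
  Omar: 1 of 4 neighbours ≥ 1, becomes infected.
Round 4 — no new infections; cascade stops.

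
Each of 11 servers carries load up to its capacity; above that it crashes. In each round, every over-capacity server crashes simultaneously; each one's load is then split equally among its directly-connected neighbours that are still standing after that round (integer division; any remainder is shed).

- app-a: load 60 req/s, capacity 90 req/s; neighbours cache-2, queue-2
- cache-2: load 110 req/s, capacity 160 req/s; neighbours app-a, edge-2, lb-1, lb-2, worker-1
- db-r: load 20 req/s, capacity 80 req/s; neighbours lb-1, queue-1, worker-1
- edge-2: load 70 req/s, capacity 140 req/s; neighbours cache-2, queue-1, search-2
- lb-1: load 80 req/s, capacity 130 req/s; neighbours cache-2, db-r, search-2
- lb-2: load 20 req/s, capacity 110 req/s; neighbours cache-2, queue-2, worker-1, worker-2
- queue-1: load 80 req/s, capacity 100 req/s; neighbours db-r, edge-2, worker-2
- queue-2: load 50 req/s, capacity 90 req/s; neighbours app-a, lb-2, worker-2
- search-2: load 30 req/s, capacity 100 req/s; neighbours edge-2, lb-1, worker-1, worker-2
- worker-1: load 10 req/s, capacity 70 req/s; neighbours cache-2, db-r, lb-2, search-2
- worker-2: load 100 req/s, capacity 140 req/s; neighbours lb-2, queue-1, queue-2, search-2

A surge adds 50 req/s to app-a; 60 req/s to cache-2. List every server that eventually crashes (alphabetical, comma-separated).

app-a, cache-2, db-r, edge-2, lb-1, lb-2, queue-1, queue-2, search-2, worker-1, worker-2

Round 1 — app-a at 110 > 90; cache-2 at 170 > 160. app-a, cache-2 crash.
  app-a sheds 110 req/s to queue-2: 110 each.
    queue-2: 50+110 = 160 > 90
  cache-2 sheds 170 req/s to edge-2, lb-1, lb-2, worker-1: 42 each (2 lost).
    edge-2: 70+42 = 112 ≤ 140
    lb-1: 80+42 = 122 ≤ 130
    lb-2: 20+42 = 62 ≤ 110
    worker-1: 10+42 = 52 ≤ 70
Round 2 — queue-2 crashes.
  queue-2 sheds 160 req/s to lb-2, worker-2: 80 each.
    lb-2: 62+80 = 142 > 110
    worker-2: 100+80 = 180 > 140
Round 3 — lb-2, worker-2 crash.
  lb-2 sheds 142 req/s to worker-1: 142 each.
    worker-1: 52+142 = 194 > 70
  worker-2 sheds 180 req/s to queue-1, search-2: 90 each.
    queue-1: 80+90 = 170 > 100
    search-2: 30+90 = 120 > 100
Round 4 — queue-1, search-2, worker-1 crash.
  queue-1 sheds 170 req/s to db-r, edge-2: 85 each.
    db-r: 20+85 = 105 > 80
    edge-2: 112+85 = 197 > 140
  search-2 sheds 120 req/s to edge-2, lb-1: 60 each.
    edge-2: 197+60 = 257 > 140
    lb-1: 122+60 = 182 > 130
  worker-1 sheds 194 req/s to db-r: 194 each.
    db-r: 105+194 = 299 > 80
Round 5 — db-r, edge-2, lb-1 crash.
  db-r sheds 299 req/s: no online neighbours, lost.
  edge-2 sheds 257 req/s: no online neighbours, lost.
  lb-1 sheds 182 req/s: no online neighbours, lost.
No further crashes.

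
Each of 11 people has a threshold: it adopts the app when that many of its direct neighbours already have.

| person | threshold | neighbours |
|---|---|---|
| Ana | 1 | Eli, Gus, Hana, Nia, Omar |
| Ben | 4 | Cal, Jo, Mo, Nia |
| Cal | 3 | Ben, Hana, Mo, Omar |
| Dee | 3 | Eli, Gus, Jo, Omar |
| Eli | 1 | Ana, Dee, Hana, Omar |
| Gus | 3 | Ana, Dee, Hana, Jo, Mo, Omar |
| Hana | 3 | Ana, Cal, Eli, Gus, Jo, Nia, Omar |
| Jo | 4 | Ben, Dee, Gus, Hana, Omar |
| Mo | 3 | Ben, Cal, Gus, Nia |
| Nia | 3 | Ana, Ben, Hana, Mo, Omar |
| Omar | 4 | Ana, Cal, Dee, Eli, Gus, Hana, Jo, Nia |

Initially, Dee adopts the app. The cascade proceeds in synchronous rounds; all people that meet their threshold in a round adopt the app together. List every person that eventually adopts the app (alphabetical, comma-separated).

Round 1 — Dee adopts the app (initial).
Round 2 — checking thresholds:
  Eli: 1 of 4 neighbours ≥ 1, adopts the app.
  Gus: 1 of 6 neighbours < 3, below threshold.
  Jo: 1 of 5 neighbours < 4, below threshold.
  Omar: 1 of 8 neighbours < 4, below threshold.
Round 3 — checking thresholds:
  Ana: 1 of 5 neighbours ≥ 1, adopts the app.
  Gus: 1 of 6 neighbours < 3, below threshold.
  Hana: 1 of 7 neighbours < 3, below threshold.
  Jo: 1 of 5 neighbours < 4, below threshold.
  Omar: 2 of 8 neighbours < 4, below threshold.
Round 4 — no new adoptions; cascade stops.

Ana, Dee, Eli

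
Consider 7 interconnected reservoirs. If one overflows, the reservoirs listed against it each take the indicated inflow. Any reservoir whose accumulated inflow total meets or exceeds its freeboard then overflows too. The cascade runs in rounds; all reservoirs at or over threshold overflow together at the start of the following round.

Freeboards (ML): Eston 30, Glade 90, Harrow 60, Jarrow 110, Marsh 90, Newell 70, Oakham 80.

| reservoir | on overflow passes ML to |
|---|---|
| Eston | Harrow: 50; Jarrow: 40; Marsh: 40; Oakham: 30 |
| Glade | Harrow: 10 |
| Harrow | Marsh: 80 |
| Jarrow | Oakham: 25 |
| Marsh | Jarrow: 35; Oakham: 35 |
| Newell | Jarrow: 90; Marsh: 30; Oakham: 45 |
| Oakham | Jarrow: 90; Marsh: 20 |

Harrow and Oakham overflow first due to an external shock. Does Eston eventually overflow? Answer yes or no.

Round 1 — Harrow, Oakham overflow (initial).
  Jarrow: +90 → 90 < 110
  Marsh: +80+20 → 100 ≥ 90
Round 2 — Marsh overflows.
  Jarrow: +35 → 125 ≥ 110
Round 3 — Jarrow overflows.
No further overflows.

no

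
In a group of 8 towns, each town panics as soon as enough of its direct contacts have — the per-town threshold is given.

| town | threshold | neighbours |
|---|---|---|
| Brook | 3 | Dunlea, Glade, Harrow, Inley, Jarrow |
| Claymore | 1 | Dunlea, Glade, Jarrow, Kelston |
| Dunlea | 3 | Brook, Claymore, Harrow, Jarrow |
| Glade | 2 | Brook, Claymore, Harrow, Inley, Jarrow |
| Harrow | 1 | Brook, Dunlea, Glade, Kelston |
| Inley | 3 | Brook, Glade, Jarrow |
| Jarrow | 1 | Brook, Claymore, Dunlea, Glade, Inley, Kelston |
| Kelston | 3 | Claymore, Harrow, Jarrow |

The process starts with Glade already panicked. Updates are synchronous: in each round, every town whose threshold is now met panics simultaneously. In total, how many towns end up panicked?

8

Round 1 — Glade panics (initial).
Round 2 — checking thresholds:
  Brook: 1 of 5 neighbours < 3, not yet.
  Claymore: 1 of 4 neighbours ≥ 1, panics.
  Harrow: 1 of 4 neighbours ≥ 1, panics.
  Inley: 1 of 3 neighbours < 3, not yet.
  Jarrow: 1 of 6 neighbours ≥ 1, panics.
Round 3 — checking thresholds:
  Brook: 3 of 5 neighbours ≥ 3, panics.
  Dunlea: 3 of 4 neighbours ≥ 3, panics.
  Inley: 2 of 3 neighbours < 3, not yet.
  Kelston: 3 of 3 neighbours ≥ 3, panics.
Round 4 — checking thresholds:
  Inley: 3 of 3 neighbours ≥ 3, panics.
Round 5 — no new panics; cascade stops.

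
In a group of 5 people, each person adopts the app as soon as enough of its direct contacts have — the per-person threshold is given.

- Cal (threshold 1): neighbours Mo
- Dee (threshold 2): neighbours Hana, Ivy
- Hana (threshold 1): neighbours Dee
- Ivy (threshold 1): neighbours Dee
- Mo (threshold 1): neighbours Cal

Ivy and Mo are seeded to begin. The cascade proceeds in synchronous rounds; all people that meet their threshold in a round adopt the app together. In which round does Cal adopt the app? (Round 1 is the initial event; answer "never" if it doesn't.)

Round 1 — Ivy, Mo adopt the app (initial).
Round 2 — checking thresholds:
  Cal: 1 of 1 neighbours ≥ 1, adopts the app.
  Dee: 1 of 2 neighbours < 2, not yet.
Round 3 — no new adoptions; cascade stops.

2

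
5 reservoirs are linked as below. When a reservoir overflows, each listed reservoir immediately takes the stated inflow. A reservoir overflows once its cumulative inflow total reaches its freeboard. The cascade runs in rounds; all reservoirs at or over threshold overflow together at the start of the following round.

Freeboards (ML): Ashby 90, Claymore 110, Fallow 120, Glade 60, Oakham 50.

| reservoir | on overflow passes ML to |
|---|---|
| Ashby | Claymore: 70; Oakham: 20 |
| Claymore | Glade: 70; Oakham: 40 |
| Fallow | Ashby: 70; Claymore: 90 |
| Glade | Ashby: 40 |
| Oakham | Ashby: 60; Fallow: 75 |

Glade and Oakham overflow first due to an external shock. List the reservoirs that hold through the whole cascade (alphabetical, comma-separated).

Claymore, Fallow

Round 1 — Glade, Oakham overflow (initial).
  Ashby: +40+60 → 100 ≥ 90
  Fallow: +75 → 75 < 120
Round 2 — Ashby overflows.
  Claymore: +70 → 70 < 110
No further overflows.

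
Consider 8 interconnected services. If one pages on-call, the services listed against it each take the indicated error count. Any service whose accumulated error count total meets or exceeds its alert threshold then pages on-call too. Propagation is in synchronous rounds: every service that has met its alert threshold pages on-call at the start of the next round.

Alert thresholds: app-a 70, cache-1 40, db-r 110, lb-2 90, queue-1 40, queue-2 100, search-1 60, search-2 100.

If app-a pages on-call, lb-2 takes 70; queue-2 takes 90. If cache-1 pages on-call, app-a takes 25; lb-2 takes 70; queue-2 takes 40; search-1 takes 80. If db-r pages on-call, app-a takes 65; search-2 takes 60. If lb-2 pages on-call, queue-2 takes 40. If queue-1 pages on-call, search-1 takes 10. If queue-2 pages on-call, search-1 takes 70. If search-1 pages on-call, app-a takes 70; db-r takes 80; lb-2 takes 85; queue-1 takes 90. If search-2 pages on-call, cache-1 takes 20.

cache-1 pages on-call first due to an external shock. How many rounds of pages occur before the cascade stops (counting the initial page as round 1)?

4

Round 1 — cache-1 pages on-call (initial).
  app-a: +25 → 25 < 70
  lb-2: +70 → 70 < 90
  queue-2: +40 → 40 < 100
  search-1: +80 → 80 ≥ 60
Round 2 — search-1 pages on-call.
  app-a: +70 → 95 ≥ 70
  db-r: +80 → 80 < 110
  lb-2: +85 → 155 ≥ 90
  queue-1: +90 → 90 ≥ 40
Round 3 — app-a, lb-2, queue-1 page on-call.
  queue-2: +90+40 → 170 ≥ 100
Round 4 — queue-2 pages on-call.
No further pages.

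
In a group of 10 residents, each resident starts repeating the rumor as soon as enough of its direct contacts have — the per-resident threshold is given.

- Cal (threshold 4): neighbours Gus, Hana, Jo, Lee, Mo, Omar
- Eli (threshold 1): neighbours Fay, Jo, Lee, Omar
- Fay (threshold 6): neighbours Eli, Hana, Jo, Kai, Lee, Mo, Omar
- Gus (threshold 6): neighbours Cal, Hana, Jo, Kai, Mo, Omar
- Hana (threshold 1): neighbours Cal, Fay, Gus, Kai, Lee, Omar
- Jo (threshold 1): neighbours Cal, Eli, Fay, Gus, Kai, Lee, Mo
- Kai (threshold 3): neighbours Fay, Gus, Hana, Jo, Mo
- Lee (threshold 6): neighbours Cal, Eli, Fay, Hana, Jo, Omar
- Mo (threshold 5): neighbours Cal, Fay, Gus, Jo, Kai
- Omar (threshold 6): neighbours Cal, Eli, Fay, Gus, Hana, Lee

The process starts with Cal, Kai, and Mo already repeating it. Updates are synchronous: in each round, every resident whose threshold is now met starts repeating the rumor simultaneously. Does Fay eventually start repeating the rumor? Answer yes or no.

Round 1 — Cal, Kai, Mo start repeating the rumor (initial).
Round 2 — checking thresholds:
  Fay: 2 of 7 neighbours < 6, not yet.
  Gus: 3 of 6 neighbours < 6, not yet.
  Hana: 2 of 6 neighbours ≥ 1, starts repeating the rumor.
  Jo: 3 of 7 neighbours ≥ 1, starts repeating the rumor.
  Lee: 1 of 6 neighbours < 6, not yet.
  Omar: 1 of 6 neighbours < 6, not yet.
Round 3 — checking thresholds:
  Eli: 1 of 4 neighbours ≥ 1, starts repeating the rumor.
  Fay: 4 of 7 neighbours < 6, not yet.
  Gus: 5 of 6 neighbours < 6, not yet.
  Lee: 3 of 6 neighbours < 6, not yet.
  Omar: 2 of 6 neighbours < 6, not yet.
Round 4 — no new spreads; cascade stops.

no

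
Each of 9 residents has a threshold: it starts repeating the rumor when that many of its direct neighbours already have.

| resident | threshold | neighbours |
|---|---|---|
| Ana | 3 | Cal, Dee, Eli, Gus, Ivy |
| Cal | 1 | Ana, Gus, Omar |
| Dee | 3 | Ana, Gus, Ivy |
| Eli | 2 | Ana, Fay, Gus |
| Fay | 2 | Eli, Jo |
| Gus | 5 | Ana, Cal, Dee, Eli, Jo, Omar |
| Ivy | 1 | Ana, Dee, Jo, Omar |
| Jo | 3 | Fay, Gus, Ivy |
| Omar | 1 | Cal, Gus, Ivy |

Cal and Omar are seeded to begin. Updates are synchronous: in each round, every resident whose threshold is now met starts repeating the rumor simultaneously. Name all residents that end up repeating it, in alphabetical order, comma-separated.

Round 1 — Cal, Omar start repeating the rumor (initial).
Round 2 — checking thresholds:
  Ana: 1 of 5 neighbours < 3, below threshold.
  Gus: 2 of 6 neighbours < 5, below threshold.
  Ivy: 1 of 4 neighbours ≥ 1, starts repeating the rumor.
Round 3 — no new spreads; cascade stops.

Cal, Ivy, Omar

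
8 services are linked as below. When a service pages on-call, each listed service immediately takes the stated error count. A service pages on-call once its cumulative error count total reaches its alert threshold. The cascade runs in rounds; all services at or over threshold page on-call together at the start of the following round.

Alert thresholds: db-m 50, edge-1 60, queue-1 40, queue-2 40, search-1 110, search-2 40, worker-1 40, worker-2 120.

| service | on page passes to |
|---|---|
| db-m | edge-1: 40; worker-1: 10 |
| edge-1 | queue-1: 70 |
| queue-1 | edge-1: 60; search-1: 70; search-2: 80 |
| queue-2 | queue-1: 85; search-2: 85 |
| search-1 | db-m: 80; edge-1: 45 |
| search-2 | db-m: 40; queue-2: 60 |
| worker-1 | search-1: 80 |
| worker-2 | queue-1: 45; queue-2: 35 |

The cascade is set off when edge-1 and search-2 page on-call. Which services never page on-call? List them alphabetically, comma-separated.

Round 1 — edge-1, search-2 page on-call (initial).
  db-m: +40 → 40 < 50
  queue-1: +70 → 70 ≥ 40
  queue-2: +60 → 60 ≥ 40
Round 2 — queue-1, queue-2 page on-call.
  search-1: +70 → 70 < 110
No further pages.

db-m, search-1, worker-1, worker-2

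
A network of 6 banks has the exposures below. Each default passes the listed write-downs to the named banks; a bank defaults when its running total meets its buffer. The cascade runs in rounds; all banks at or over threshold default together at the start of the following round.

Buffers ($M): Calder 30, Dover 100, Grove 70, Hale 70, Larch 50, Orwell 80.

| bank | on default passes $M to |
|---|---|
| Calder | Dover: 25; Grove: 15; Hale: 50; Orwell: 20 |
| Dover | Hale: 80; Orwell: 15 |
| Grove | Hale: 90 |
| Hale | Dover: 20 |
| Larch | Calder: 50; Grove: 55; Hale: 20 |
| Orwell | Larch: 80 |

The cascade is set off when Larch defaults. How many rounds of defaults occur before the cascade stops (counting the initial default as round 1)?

3

Round 1 — Larch defaults (initial).
  Calder: +50 → 50 ≥ 30
  Grove: +55 → 55 < 70
  Hale: +20 → 20 < 70
Round 2 — Calder defaults.
  Dover: +25 → 25 < 100
  Grove: +15 → 70 ≥ 70
  Hale: +50 → 70 ≥ 70
  Orwell: +20 → 20 < 80
Round 3 — Grove, Hale default.
  Dover: +20 → 45 < 100
No further defaults.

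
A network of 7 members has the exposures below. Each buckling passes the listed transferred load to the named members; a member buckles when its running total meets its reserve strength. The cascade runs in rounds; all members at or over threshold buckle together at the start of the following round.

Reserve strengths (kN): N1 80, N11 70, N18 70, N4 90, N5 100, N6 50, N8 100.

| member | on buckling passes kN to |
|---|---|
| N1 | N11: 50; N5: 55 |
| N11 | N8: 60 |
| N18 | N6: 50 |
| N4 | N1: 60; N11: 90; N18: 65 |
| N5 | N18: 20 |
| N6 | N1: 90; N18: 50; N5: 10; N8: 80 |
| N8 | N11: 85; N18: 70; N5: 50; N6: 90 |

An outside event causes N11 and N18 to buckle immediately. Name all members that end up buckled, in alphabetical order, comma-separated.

Round 1 — N11, N18 buckle (initial).
  N6: +50 → 50 ≥ 50
  N8: +60 → 60 < 100
Round 2 — N6 buckles.
  N1: +90 → 90 ≥ 80
  N5: +10 → 10 < 100
  N8: +80 → 140 ≥ 100
Round 3 — N1, N8 buckle.
  N5: +55+50 → 115 ≥ 100
Round 4 — N5 buckles.
No further bucklings.

N1, N11, N18, N5, N6, N8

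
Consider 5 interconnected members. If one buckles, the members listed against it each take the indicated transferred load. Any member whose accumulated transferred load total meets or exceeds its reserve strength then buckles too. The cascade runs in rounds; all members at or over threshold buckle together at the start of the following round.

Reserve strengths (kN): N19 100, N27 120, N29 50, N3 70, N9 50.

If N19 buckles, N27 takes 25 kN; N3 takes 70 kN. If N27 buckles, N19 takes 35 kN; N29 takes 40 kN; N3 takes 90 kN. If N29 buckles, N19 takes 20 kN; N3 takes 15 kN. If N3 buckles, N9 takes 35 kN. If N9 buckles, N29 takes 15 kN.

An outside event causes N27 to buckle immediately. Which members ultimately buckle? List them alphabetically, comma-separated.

N27, N3

Round 1 — N27 buckles (initial).
  N19: +35 → 35 < 100
  N29: +40 → 40 < 50
  N3: +90 → 90 ≥ 70
Round 2 — N3 buckles.
  N9: +35 → 35 < 50
No further bucklings.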